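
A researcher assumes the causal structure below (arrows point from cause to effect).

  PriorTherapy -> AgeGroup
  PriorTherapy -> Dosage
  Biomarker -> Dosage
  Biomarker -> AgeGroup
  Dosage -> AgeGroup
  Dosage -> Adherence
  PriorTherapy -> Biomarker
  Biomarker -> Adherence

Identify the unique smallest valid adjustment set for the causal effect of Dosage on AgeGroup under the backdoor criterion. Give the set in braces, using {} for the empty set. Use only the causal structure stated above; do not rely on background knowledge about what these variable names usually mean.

{Biomarker, PriorTherapy}

Variables eligible for adjustment (non-descendants of Dosage, excluding Dosage and AgeGroup): {Biomarker, PriorTherapy}.
Backdoor paths from Dosage to AgeGroup:
  P1: Dosage <- PriorTherapy -> Biomarker -> AgeGroup
  P2: Dosage <- PriorTherapy -> AgeGroup
  P3: Dosage <- Biomarker <- PriorTherapy -> AgeGroup
  P4: Dosage <- Biomarker -> AgeGroup
The empty set is not sufficient: P1 (Dosage <- PriorTherapy -> Biomarker -> AgeGroup) has no collider blocking it and no conditioned non-collider, so it is open.
Try {Biomarker, PriorTherapy}:
  P1: blocked at fork node PriorTherapy ∈ conditioning set.
  P2: blocked at fork node PriorTherapy ∈ conditioning set.
  P3: blocked at chain node Biomarker ∈ conditioning set.
  P4: blocked at fork node Biomarker ∈ conditioning set.
{Biomarker, PriorTherapy} contains no descendant of Dosage and blocks every backdoor path.
Every element of {Biomarker, PriorTherapy} is needed (dropping Biomarker leaves P4 open; dropping PriorTherapy leaves P2 open), so no proper subset is valid.
Among all size-2 subsets of the eligible variables, only {Biomarker, PriorTherapy} blocks every backdoor path, so it is the unique smallest valid adjustment set.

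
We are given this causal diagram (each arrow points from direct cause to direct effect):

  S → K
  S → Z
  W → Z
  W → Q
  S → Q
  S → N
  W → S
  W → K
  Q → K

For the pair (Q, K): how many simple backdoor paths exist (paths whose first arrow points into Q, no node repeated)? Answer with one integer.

A backdoor path from Q to K is any simple undirected path whose first edge points into Q (i.e. leaves Q via a parent).
Parents of Q: {S, W}.
Enumerating:
  P1: Q <- W -> S -> K
  P2: Q <- W -> K
  P3: Q <- W -> Z <- S -> K
  P4: Q <- S <- W -> K
  P5: Q <- S -> K
  P6: Q <- S -> Z <- W -> K
That exhausts the simple backdoor paths. Count: 6.

6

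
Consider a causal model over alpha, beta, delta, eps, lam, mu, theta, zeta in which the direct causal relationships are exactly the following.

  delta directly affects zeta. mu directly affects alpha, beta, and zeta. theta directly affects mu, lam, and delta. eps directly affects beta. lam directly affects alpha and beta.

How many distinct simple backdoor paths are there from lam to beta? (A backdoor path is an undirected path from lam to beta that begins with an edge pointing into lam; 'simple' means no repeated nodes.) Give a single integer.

2

A backdoor path from lam to beta is any simple undirected path whose first edge points into lam (i.e. leaves lam via a parent).
Parents of lam: {theta}.
Enumerating:
  P1: lam <- theta -> delta -> zeta <- mu -> beta
  P2: lam <- theta -> mu -> beta
That exhausts the simple backdoor paths. Count: 2.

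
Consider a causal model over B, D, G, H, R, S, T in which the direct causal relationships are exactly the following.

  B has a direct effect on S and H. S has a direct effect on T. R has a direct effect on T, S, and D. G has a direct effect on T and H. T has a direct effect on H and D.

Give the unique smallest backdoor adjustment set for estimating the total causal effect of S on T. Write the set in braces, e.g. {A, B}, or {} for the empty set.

{R}

Variables eligible for adjustment (non-descendants of S, excluding S and T): {B, G, R}.
Backdoor paths from S to T:
  P1: S <- R -> T
  P2: S <- R -> D <- T
  P3: S <- B -> H <- G -> T
  P4: S <- B -> H <- T
The empty set is not sufficient: P1 (S <- R -> T) has no collider blocking it and no conditioned non-collider, so it is open.
Try {R}:
  P1: blocked at fork node R ∈ conditioning set.
  P2: blocked at fork node R ∈ conditioning set.
  P3: blocked at collider H (neither it nor any descendant is in the conditioning set).
  P4: blocked at collider H (neither it nor any descendant is in the conditioning set).
{R} contains no descendant of S and blocks every backdoor path.
No other singleton works — e.g. {B} leaves P1 open — so {R} is the unique smallest valid adjustment set.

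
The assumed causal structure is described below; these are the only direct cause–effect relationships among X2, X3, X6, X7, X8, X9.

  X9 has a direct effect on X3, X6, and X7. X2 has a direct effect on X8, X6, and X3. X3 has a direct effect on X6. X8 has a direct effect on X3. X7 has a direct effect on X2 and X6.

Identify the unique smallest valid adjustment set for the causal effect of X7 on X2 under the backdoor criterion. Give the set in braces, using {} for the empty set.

Variables eligible for adjustment (non-descendants of X7, excluding X7 and X2): {X9}.
Backdoor paths from X7 to X2:
  P1: X7 <- X9 -> X3 <- X2
  P2: X7 <- X9 -> X3 <- X8 <- X2
  P3: X7 <- X9 -> X3 -> X6 <- X2
  P4: X7 <- X9 -> X6 <- X2
  P5: X7 <- X9 -> X6 <- X3 <- X2
  P6: X7 <- X9 -> X6 <- X3 <- X8 <- X2
Each backdoor path contains an unconditioned collider, so every path is already blocked with the empty conditioning set:
  P1: blocked at collider X3 (neither it nor any descendant is in the conditioning set).
  P2: blocked at collider X3 (neither it nor any descendant is in the conditioning set).
  P3: blocked at collider X6 (neither it nor any descendant is in the conditioning set).
  P4: blocked at collider X6 (neither it nor any descendant is in the conditioning set).
  P5: blocked at collider X6 (neither it nor any descendant is in the conditioning set).
  P6: blocked at collider X6 (neither it nor any descendant is in the conditioning set).
The empty set is therefore the unique smallest valid set.

{}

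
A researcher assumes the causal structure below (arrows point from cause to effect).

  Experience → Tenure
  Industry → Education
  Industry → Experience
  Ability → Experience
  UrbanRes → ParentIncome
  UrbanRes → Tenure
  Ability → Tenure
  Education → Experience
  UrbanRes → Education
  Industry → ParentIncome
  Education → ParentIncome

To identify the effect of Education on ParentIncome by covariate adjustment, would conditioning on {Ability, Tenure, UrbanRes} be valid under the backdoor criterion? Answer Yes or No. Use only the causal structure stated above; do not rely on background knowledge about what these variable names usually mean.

No

Backdoor paths from Education to ParentIncome (paths whose first edge points into Education):
  P1: Education <- UrbanRes -> Tenure <- Ability -> Experience <- Industry -> ParentIncome
  P2: Education <- UrbanRes -> Tenure <- Experience <- Industry -> ParentIncome
  P3: Education <- UrbanRes -> ParentIncome
  P4: Education <- Industry -> Experience <- Ability -> Tenure <- UrbanRes -> ParentIncome
  P5: Education <- Industry -> Experience -> Tenure <- UrbanRes -> ParentIncome
  P6: Education <- Industry -> ParentIncome
Condition 1 (no descendant of Education in the set): FAILS — Tenure is a descendant of Education.
Condition 2 (every backdoor path blocked by {Ability, Tenure, UrbanRes}):
  P1: blocked at fork node UrbanRes ∈ conditioning set.
  P2: blocked at fork node UrbanRes ∈ conditioning set.
  P3: blocked at fork node UrbanRes ∈ conditioning set.
  P4: blocked at fork node Ability ∈ conditioning set.
  P5: blocked at fork node UrbanRes ∈ conditioning set.
  P6: open — no interior node is in the conditioning set.
{Ability, Tenure, UrbanRes} does not satisfy the backdoor criterion.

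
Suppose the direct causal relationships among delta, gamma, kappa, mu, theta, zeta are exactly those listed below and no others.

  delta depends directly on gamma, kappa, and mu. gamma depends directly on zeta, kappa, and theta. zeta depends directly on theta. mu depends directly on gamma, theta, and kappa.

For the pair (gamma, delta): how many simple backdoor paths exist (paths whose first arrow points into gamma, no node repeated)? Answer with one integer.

A backdoor path from gamma to delta is any simple undirected path whose first edge points into gamma (i.e. leaves gamma via a parent).
Parents of gamma: {kappa, theta, zeta}.
Enumerating:
  P1: gamma <- kappa -> mu -> delta
  P2: gamma <- kappa -> delta
  P3: gamma <- theta -> mu <- kappa -> delta
  P4: gamma <- theta -> mu -> delta
  P5: gamma <- zeta <- theta -> mu <- kappa -> delta
  P6: gamma <- zeta <- theta -> mu -> delta
That exhausts the simple backdoor paths. Count: 6.

6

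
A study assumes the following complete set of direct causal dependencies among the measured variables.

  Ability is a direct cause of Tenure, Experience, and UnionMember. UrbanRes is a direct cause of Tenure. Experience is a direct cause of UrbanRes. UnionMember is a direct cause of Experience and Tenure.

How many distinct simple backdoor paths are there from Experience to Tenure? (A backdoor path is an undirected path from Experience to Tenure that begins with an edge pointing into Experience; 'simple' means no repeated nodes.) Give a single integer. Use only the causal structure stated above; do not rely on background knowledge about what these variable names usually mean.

4

A backdoor path from Experience to Tenure is any simple undirected path whose first edge points into Experience (i.e. leaves Experience via a parent).
Parents of Experience: {Ability, UnionMember}.
Enumerating:
  P1: Experience <- Ability -> UnionMember -> Tenure
  P2: Experience <- Ability -> Tenure
  P3: Experience <- UnionMember <- Ability -> Tenure
  P4: Experience <- UnionMember -> Tenure
That exhausts the simple backdoor paths. Count: 4.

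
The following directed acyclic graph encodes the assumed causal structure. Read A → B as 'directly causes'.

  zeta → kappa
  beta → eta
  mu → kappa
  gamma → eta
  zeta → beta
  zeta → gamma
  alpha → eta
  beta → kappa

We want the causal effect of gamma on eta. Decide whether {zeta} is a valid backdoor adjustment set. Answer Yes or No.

Backdoor paths from gamma to eta (paths whose first edge points into gamma):
  P1: gamma <- zeta -> beta -> eta
  P2: gamma <- zeta -> kappa <- beta -> eta
Condition 1 (no descendant of gamma in the set): holds — descendants of gamma are {eta}; none are in {zeta}.
Condition 2 (every backdoor path blocked by {zeta}):
  P1: blocked at fork node zeta ∈ conditioning set.
  P2: blocked at fork node zeta ∈ conditioning set.
{zeta} satisfies the backdoor criterion.

Yes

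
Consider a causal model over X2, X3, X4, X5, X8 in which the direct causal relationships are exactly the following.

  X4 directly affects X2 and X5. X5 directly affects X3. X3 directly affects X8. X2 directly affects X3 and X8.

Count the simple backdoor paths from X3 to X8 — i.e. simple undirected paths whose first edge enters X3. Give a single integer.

A backdoor path from X3 to X8 is any simple undirected path whose first edge points into X3 (i.e. leaves X3 via a parent).
Parents of X3: {X2, X5}.
Enumerating:
  P1: X3 <- X2 -> X8
  P2: X3 <- X5 <- X4 -> X2 -> X8
That exhausts the simple backdoor paths. Count: 2.

2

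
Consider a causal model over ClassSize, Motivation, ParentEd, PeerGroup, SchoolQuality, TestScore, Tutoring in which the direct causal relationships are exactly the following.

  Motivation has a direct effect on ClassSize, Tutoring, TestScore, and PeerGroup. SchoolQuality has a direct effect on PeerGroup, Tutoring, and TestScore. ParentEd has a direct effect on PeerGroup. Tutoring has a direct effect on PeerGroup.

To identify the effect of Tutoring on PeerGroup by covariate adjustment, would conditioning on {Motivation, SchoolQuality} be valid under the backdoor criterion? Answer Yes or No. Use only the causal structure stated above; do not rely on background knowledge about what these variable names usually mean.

Yes

Backdoor paths from Tutoring to PeerGroup (paths whose first edge points into Tutoring):
  P1: Tutoring <- SchoolQuality -> TestScore <- Motivation -> PeerGroup
  P2: Tutoring <- SchoolQuality -> PeerGroup
  P3: Tutoring <- Motivation -> TestScore <- SchoolQuality -> PeerGroup
  P4: Tutoring <- Motivation -> PeerGroup
Condition 1 (no descendant of Tutoring in the set): holds — descendants of Tutoring are {PeerGroup}; none are in {Motivation, SchoolQuality}.
Condition 2 (every backdoor path blocked by {Motivation, SchoolQuality}):
  P1: blocked at fork node SchoolQuality ∈ conditioning set.
  P2: blocked at fork node SchoolQuality ∈ conditioning set.
  P3: blocked at fork node Motivation ∈ conditioning set.
  P4: blocked at fork node Motivation ∈ conditioning set.
{Motivation, SchoolQuality} satisfies the backdoor criterion.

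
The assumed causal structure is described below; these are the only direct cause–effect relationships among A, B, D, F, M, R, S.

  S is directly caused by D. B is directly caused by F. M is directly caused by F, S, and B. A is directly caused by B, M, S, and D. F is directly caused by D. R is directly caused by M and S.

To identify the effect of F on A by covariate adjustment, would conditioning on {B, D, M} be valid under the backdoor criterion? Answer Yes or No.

No

Backdoor paths from F to A (paths whose first edge points into F):
  P1: F <- D -> S -> M <- B -> A
  P2: F <- D -> S -> M -> A
  P3: F <- D -> S -> A
  P4: F <- D -> S -> R <- M <- B -> A
  P5: F <- D -> S -> R <- M -> A
  P6: F <- D -> A
Condition 1 (no descendant of F in the set): FAILS — B and M are descendants of F.
Condition 2 (every backdoor path blocked by {B, D, M}):
  P1: blocked at fork node D ∈ conditioning set.
  P2: blocked at fork node D ∈ conditioning set.
  P3: blocked at fork node D ∈ conditioning set.
  P4: blocked at fork node D ∈ conditioning set.
  P5: blocked at fork node D ∈ conditioning set.
  P6: blocked at fork node D ∈ conditioning set.
{B, D, M} does not satisfy the backdoor criterion.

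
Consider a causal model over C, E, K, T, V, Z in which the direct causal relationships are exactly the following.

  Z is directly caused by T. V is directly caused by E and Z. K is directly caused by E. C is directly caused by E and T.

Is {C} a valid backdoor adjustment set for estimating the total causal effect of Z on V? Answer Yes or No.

Backdoor paths from Z to V (paths whose first edge points into Z):
  P1: Z <- T -> C <- E -> V
Condition 1 (no descendant of Z in the set): holds — descendants of Z are {V}; none are in {C}.
Condition 2 (every backdoor path blocked by {C}):
  P1: open — collider(s) C are conditioned on (or have a conditioned descendant) and no non-collider on the path is in the set.
{C} does not satisfy the backdoor criterion.

No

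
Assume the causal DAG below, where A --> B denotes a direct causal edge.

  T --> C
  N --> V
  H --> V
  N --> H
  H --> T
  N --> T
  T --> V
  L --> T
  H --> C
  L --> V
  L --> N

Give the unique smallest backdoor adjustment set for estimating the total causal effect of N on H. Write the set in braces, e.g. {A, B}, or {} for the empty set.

{}

Variables eligible for adjustment (non-descendants of N, excluding N and H): {L}.
Backdoor paths from N to H:
  P1: N <- L -> T <- H
  P2: N <- L -> T -> V <- H
  P3: N <- L -> T -> C <- H
  P4: N <- L -> V <- H
  P5: N <- L -> V <- T <- H
  P6: N <- L -> V <- T -> C <- H
Each backdoor path contains an unconditioned collider, so every path is already blocked with the empty conditioning set:
  P1: blocked at collider T (neither it nor any descendant is in the conditioning set).
  P2: blocked at collider V (neither it nor any descendant is in the conditioning set).
  P3: blocked at collider C (neither it nor any descendant is in the conditioning set).
  P4: blocked at collider V (neither it nor any descendant is in the conditioning set).
  P5: blocked at collider V (neither it nor any descendant is in the conditioning set).
  P6: blocked at collider V (neither it nor any descendant is in the conditioning set).
The empty set is therefore the unique smallest valid set.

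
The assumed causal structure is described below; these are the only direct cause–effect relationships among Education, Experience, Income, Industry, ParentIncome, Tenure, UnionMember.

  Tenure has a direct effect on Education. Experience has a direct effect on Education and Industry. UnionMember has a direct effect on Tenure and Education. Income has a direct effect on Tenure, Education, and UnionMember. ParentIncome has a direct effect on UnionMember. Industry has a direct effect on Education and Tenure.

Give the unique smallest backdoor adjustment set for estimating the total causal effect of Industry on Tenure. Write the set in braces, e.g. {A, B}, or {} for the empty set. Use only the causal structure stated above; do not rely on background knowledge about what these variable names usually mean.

{}

Variables eligible for adjustment (non-descendants of Industry, excluding Industry and Tenure): {Experience, Income, ParentIncome, UnionMember}.
Backdoor paths from Industry to Tenure:
  P1: Industry <- Experience -> Education <- Income -> UnionMember -> Tenure
  P2: Industry <- Experience -> Education <- Income -> Tenure
  P3: Industry <- Experience -> Education <- UnionMember <- Income -> Tenure
  P4: Industry <- Experience -> Education <- UnionMember -> Tenure
  P5: Industry <- Experience -> Education <- Tenure
Each backdoor path contains an unconditioned collider, so every path is already blocked with the empty conditioning set:
  P1: blocked at collider Education (neither it nor any descendant is in the conditioning set).
  P2: blocked at collider Education (neither it nor any descendant is in the conditioning set).
  P3: blocked at collider Education (neither it nor any descendant is in the conditioning set).
  P4: blocked at collider Education (neither it nor any descendant is in the conditioning set).
  P5: blocked at collider Education (neither it nor any descendant is in the conditioning set).
The empty set is therefore the unique smallest valid set.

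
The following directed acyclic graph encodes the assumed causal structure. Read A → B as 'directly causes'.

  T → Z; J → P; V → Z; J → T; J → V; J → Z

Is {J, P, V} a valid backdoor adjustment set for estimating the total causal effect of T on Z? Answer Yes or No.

Yes

Backdoor paths from T to Z (paths whose first edge points into T):
  P1: T <- J -> V -> Z
  P2: T <- J -> Z
Condition 1 (no descendant of T in the set): holds — descendants of T are {Z}; none are in {J, P, V}.
Condition 2 (every backdoor path blocked by {J, P, V}):
  P1: blocked at fork node J ∈ conditioning set.
  P2: blocked at fork node J ∈ conditioning set.
{J, P, V} satisfies the backdoor criterion.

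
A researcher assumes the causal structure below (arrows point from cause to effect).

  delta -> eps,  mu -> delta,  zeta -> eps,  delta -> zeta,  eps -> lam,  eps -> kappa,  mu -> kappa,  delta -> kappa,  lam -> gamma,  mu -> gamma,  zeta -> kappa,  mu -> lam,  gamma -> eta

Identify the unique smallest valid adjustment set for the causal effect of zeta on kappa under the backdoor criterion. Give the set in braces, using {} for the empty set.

Variables eligible for adjustment (non-descendants of zeta, excluding zeta and kappa): {delta, mu}.
Backdoor paths from zeta to kappa:
  P1: zeta <- delta <- mu -> kappa
  P2: zeta <- delta <- mu -> lam <- eps -> kappa
  P3: zeta <- delta <- mu -> gamma <- lam <- eps -> kappa
  P4: zeta <- delta -> eps -> kappa
  P5: zeta <- delta -> eps -> lam <- mu -> kappa
  P6: zeta <- delta -> eps -> lam -> gamma <- mu -> kappa
  P7: zeta <- delta -> kappa
The empty set is not sufficient: P1 (zeta <- delta <- mu -> kappa) has no collider blocking it and no conditioned non-collider, so it is open.
Try {delta}:
  P1: blocked at chain node delta ∈ conditioning set.
  P2: blocked at chain node delta ∈ conditioning set.
  P3: blocked at chain node delta ∈ conditioning set.
  P4: blocked at fork node delta ∈ conditioning set.
  P5: blocked at fork node delta ∈ conditioning set.
  P6: blocked at fork node delta ∈ conditioning set.
  P7: blocked at fork node delta ∈ conditioning set.
{delta} contains no descendant of zeta and blocks every backdoor path.
No other singleton works — e.g. {mu} leaves P4 open — so {delta} is the unique smallest valid adjustment set.

{delta}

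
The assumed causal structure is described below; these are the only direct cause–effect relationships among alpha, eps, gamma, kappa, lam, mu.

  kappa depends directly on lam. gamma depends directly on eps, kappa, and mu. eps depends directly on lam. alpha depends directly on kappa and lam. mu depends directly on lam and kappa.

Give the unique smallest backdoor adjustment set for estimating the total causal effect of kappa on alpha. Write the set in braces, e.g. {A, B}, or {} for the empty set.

Variables eligible for adjustment (non-descendants of kappa, excluding kappa and alpha): {eps, lam}.
Backdoor paths from kappa to alpha:
  P1: kappa <- lam -> alpha
The empty set is not sufficient: P1 (kappa <- lam -> alpha) has no collider blocking it and no conditioned non-collider, so it is open.
Try {lam}:
  P1: blocked at fork node lam ∈ conditioning set.
{lam} contains no descendant of kappa and blocks every backdoor path.
No other singleton works — e.g. {eps} leaves P1 open — so {lam} is the unique smallest valid adjustment set.

{lam}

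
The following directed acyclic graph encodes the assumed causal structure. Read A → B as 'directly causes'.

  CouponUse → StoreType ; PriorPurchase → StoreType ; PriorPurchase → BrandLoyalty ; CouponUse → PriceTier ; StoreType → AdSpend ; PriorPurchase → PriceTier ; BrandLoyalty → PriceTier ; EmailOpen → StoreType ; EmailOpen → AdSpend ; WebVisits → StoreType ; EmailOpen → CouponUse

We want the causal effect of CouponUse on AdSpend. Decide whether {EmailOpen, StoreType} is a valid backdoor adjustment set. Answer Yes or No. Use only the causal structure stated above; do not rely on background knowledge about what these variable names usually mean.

No

Backdoor paths from CouponUse to AdSpend (paths whose first edge points into CouponUse):
  P1: CouponUse <- EmailOpen -> StoreType -> AdSpend
  P2: CouponUse <- EmailOpen -> AdSpend
Condition 1 (no descendant of CouponUse in the set): FAILS — StoreType is a descendant of CouponUse.
Condition 2 (every backdoor path blocked by {EmailOpen, StoreType}):
  P1: blocked at fork node EmailOpen ∈ conditioning set.
  P2: blocked at fork node EmailOpen ∈ conditioning set.
{EmailOpen, StoreType} does not satisfy the backdoor criterion.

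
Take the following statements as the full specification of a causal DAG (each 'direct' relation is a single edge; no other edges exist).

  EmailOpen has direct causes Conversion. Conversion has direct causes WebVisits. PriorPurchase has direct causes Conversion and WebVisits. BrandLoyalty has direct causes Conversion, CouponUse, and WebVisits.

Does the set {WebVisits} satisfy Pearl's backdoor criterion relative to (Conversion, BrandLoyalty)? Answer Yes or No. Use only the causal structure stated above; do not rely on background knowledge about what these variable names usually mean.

Backdoor paths from Conversion to BrandLoyalty (paths whose first edge points into Conversion):
  P1: Conversion <- WebVisits -> BrandLoyalty
Condition 1 (no descendant of Conversion in the set): holds — descendants of Conversion are {BrandLoyalty, EmailOpen, PriorPurchase}; none are in {WebVisits}.
Condition 2 (every backdoor path blocked by {WebVisits}):
  P1: blocked at fork node WebVisits ∈ conditioning set.
{WebVisits} satisfies the backdoor criterion.

Yes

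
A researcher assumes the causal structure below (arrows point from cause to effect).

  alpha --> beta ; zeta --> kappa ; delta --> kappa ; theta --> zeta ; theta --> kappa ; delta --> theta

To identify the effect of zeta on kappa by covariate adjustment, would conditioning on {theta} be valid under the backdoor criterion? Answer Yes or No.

Yes

Backdoor paths from zeta to kappa (paths whose first edge points into zeta):
  P1: zeta <- theta <- delta -> kappa
  P2: zeta <- theta -> kappa
Condition 1 (no descendant of zeta in the set): holds — descendants of zeta are {kappa}; none are in {theta}.
Condition 2 (every backdoor path blocked by {theta}):
  P1: blocked at chain node theta ∈ conditioning set.
  P2: blocked at fork node theta ∈ conditioning set.
{theta} satisfies the backdoor criterion.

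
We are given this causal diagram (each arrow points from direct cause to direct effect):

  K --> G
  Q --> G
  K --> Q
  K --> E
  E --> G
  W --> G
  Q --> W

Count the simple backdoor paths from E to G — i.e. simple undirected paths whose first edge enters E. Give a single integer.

A backdoor path from E to G is any simple undirected path whose first edge points into E (i.e. leaves E via a parent).
Parents of E: {K}.
Enumerating:
  P1: E <- K -> Q -> W -> G
  P2: E <- K -> Q -> G
  P3: E <- K -> G
That exhausts the simple backdoor paths. Count: 3.

3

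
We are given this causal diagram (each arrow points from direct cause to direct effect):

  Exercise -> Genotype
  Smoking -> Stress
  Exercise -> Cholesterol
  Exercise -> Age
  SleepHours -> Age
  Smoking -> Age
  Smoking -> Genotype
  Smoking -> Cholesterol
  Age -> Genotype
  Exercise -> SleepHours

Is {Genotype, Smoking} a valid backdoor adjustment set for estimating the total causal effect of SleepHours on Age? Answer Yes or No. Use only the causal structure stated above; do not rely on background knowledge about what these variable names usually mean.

Backdoor paths from SleepHours to Age (paths whose first edge points into SleepHours):
  P1: SleepHours <- Exercise -> Cholesterol <- Smoking -> Age
  P2: SleepHours <- Exercise -> Cholesterol <- Smoking -> Genotype <- Age
  P3: SleepHours <- Exercise -> Age
  P4: SleepHours <- Exercise -> Genotype <- Smoking -> Age
  P5: SleepHours <- Exercise -> Genotype <- Age
Condition 1 (no descendant of SleepHours in the set): FAILS — Genotype is a descendant of SleepHours.
Condition 2 (every backdoor path blocked by {Genotype, Smoking}):
  P1: blocked at collider Cholesterol (neither it nor any descendant is in the conditioning set).
  P2: blocked at collider Cholesterol (neither it nor any descendant is in the conditioning set).
  P3: open — no interior node is in the conditioning set.
  P4: blocked at fork node Smoking ∈ conditioning set.
  P5: open — collider(s) Genotype are conditioned on (or have a conditioned descendant) and no non-collider on the path is in the set.
{Genotype, Smoking} does not satisfy the backdoor criterion.

No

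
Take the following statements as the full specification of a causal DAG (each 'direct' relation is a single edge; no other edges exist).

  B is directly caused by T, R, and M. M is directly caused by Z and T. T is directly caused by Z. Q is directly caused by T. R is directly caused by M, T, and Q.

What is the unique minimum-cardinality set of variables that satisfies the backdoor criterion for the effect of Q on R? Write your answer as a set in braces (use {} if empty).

{T}

Variables eligible for adjustment (non-descendants of Q, excluding Q and R): {M, T, Z}.
Backdoor paths from Q to R:
  P1: Q <- T <- Z -> M -> R
  P2: Q <- T <- Z -> M -> B <- R
  P3: Q <- T -> M -> R
  P4: Q <- T -> M -> B <- R
  P5: Q <- T -> R
  P6: Q <- T -> B <- M -> R
  P7: Q <- T -> B <- R
The empty set is not sufficient: P1 (Q <- T <- Z -> M -> R) has no collider blocking it and no conditioned non-collider, so it is open.
Try {T}:
  P1: blocked at chain node T ∈ conditioning set.
  P2: blocked at chain node T ∈ conditioning set.
  P3: blocked at fork node T ∈ conditioning set.
  P4: blocked at fork node T ∈ conditioning set.
  P5: blocked at fork node T ∈ conditioning set.
  P6: blocked at fork node T ∈ conditioning set.
  P7: blocked at fork node T ∈ conditioning set.
{T} contains no descendant of Q and blocks every backdoor path.
No other singleton works — e.g. {Z} leaves P3 open — so {T} is the unique smallest valid adjustment set.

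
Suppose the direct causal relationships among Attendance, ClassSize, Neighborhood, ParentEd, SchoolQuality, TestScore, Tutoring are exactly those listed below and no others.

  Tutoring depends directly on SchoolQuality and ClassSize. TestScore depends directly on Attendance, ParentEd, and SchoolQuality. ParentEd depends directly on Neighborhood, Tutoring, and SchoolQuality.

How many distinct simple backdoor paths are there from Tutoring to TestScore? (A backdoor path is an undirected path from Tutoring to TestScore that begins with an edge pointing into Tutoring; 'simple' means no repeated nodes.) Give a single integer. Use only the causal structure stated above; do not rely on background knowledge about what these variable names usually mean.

2

A backdoor path from Tutoring to TestScore is any simple undirected path whose first edge points into Tutoring (i.e. leaves Tutoring via a parent).
Parents of Tutoring: {ClassSize, SchoolQuality}.
Enumerating:
  P1: Tutoring <- SchoolQuality -> ParentEd -> TestScore
  P2: Tutoring <- SchoolQuality -> TestScore
That exhausts the simple backdoor paths. Count: 2.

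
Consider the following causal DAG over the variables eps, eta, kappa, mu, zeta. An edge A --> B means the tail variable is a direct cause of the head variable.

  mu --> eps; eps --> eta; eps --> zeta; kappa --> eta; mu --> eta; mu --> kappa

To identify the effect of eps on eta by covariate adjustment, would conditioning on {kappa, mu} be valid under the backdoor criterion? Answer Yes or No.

Yes

Backdoor paths from eps to eta (paths whose first edge points into eps):
  P1: eps <- mu -> kappa -> eta
  P2: eps <- mu -> eta
Condition 1 (no descendant of eps in the set): holds — descendants of eps are {eta, zeta}; none are in {kappa, mu}.
Condition 2 (every backdoor path blocked by {kappa, mu}):
  P1: blocked at fork node mu ∈ conditioning set.
  P2: blocked at fork node mu ∈ conditioning set.
{kappa, mu} satisfies the backdoor criterion.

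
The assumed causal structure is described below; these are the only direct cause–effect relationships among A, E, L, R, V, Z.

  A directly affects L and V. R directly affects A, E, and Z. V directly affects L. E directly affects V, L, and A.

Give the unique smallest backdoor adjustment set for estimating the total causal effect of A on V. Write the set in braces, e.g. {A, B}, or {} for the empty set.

Variables eligible for adjustment (non-descendants of A, excluding A and V): {E, R, Z}.
Backdoor paths from A to V:
  P1: A <- R -> E -> V
  P2: A <- R -> E -> L <- V
  P3: A <- E -> V
  P4: A <- E -> L <- V
The empty set is not sufficient: P1 (A <- R -> E -> V) has no collider blocking it and no conditioned non-collider, so it is open.
Try {E}:
  P1: blocked at chain node E ∈ conditioning set.
  P2: blocked at chain node E ∈ conditioning set.
  P3: blocked at fork node E ∈ conditioning set.
  P4: blocked at fork node E ∈ conditioning set.
{E} contains no descendant of A and blocks every backdoor path.
No other singleton works — e.g. {R} leaves P3 open — so {E} is the unique smallest valid adjustment set.

{E}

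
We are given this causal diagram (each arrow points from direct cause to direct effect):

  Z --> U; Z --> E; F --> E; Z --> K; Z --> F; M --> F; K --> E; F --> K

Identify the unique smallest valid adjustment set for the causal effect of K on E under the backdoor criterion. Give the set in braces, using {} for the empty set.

Variables eligible for adjustment (non-descendants of K, excluding K and E): {F, M, U, Z}.
Backdoor paths from K to E:
  P1: K <- Z -> F -> E
  P2: K <- Z -> E
  P3: K <- F <- Z -> E
  P4: K <- F -> E
The empty set is not sufficient: P1 (K <- Z -> F -> E) has no collider blocking it and no conditioned non-collider, so it is open.
Try {F, Z}:
  P1: blocked at fork node Z ∈ conditioning set.
  P2: blocked at fork node Z ∈ conditioning set.
  P3: blocked at chain node F ∈ conditioning set.
  P4: blocked at fork node F ∈ conditioning set.
{F, Z} contains no descendant of K and blocks every backdoor path.
Every element of {F, Z} is needed (dropping F leaves P4 open; dropping Z leaves P2 open), so no proper subset is valid.
Among all size-2 subsets of the eligible variables, only {F, Z} blocks every backdoor path, so it is the unique smallest valid adjustment set.

{F, Z}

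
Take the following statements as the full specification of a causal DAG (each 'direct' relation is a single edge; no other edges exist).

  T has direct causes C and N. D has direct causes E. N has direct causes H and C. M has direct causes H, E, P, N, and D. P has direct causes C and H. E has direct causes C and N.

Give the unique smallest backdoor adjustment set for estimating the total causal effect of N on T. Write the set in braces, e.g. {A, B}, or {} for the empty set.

Variables eligible for adjustment (non-descendants of N, excluding N and T): {C, H, P}.
Backdoor paths from N to T:
  P1: N <- H -> P <- C -> T
  P2: N <- H -> P -> M <- E <- C -> T
  P3: N <- H -> P -> M <- D <- E <- C -> T
  P4: N <- H -> M <- P <- C -> T
  P5: N <- H -> M <- E <- C -> T
  P6: N <- H -> M <- D <- E <- C -> T
  P7: N <- C -> T
The empty set is not sufficient: P7 (N <- C -> T) has no collider blocking it and no conditioned non-collider, so it is open.
Try {C}:
  P1: blocked at collider P (neither it nor any descendant is in the conditioning set).
  P2: blocked at collider M (neither it nor any descendant is in the conditioning set).
  P3: blocked at collider M (neither it nor any descendant is in the conditioning set).
  P4: blocked at collider M (neither it nor any descendant is in the conditioning set).
  P5: blocked at collider M (neither it nor any descendant is in the conditioning set).
  P6: blocked at collider M (neither it nor any descendant is in the conditioning set).
  P7: blocked at fork node C ∈ conditioning set.
{C} contains no descendant of N and blocks every backdoor path.
No other singleton works — e.g. {H} leaves P7 open — so {C} is the unique smallest valid adjustment set.

{C}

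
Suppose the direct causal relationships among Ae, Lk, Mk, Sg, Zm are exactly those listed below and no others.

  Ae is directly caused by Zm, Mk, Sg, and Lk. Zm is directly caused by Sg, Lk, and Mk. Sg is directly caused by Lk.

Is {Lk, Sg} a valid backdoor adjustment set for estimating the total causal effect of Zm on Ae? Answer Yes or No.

Backdoor paths from Zm to Ae (paths whose first edge points into Zm):
  P1: Zm <- Lk -> Sg -> Ae
  P2: Zm <- Lk -> Ae
  P3: Zm <- Sg <- Lk -> Ae
  P4: Zm <- Sg -> Ae
  P5: Zm <- Mk -> Ae
Condition 1 (no descendant of Zm in the set): holds — descendants of Zm are {Ae}; none are in {Lk, Sg}.
Condition 2 (every backdoor path blocked by {Lk, Sg}):
  P1: blocked at fork node Lk ∈ conditioning set.
  P2: blocked at fork node Lk ∈ conditioning set.
  P3: blocked at chain node Sg ∈ conditioning set.
  P4: blocked at fork node Sg ∈ conditioning set.
  P5: open — no interior node is in the conditioning set.
{Lk, Sg} does not satisfy the backdoor criterion.

No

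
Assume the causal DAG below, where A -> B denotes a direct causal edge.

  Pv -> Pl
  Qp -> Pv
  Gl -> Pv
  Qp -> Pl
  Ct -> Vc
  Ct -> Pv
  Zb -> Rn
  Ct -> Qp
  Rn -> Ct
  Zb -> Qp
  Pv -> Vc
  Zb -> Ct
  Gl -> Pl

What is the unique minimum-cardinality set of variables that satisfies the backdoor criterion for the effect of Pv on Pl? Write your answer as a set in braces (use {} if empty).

{Gl, Qp}

Variables eligible for adjustment (non-descendants of Pv, excluding Pv and Pl): {Ct, Gl, Qp, Rn, Zb}.
Backdoor paths from Pv to Pl:
  P1: Pv <- Ct <- Zb -> Qp -> Pl
  P2: Pv <- Ct <- Rn <- Zb -> Qp -> Pl
  P3: Pv <- Ct -> Qp -> Pl
  P4: Pv <- Gl -> Pl
  P5: Pv <- Qp -> Pl
The empty set is not sufficient: P1 (Pv <- Ct <- Zb -> Qp -> Pl) has no collider blocking it and no conditioned non-collider, so it is open.
Try {Gl, Qp}:
  P1: blocked at chain node Qp ∈ conditioning set.
  P2: blocked at chain node Qp ∈ conditioning set.
  P3: blocked at chain node Qp ∈ conditioning set.
  P4: blocked at fork node Gl ∈ conditioning set.
  P5: blocked at fork node Qp ∈ conditioning set.
{Gl, Qp} contains no descendant of Pv and blocks every backdoor path.
Every element of {Gl, Qp} is needed (dropping Gl leaves P4 open; dropping Qp leaves P1 open), so no proper subset is valid.
Among all size-2 subsets of the eligible variables, only {Gl, Qp} blocks every backdoor path, so it is the unique smallest valid adjustment set.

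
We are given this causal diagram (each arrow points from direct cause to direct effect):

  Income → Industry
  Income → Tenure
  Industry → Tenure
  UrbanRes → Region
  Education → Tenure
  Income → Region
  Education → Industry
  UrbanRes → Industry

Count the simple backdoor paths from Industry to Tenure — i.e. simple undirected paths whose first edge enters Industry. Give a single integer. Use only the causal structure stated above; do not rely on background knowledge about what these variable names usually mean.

A backdoor path from Industry to Tenure is any simple undirected path whose first edge points into Industry (i.e. leaves Industry via a parent).
Parents of Industry: {Education, Income, UrbanRes}.
Enumerating:
  P1: Industry <- Income -> Tenure
  P2: Industry <- UrbanRes -> Region <- Income -> Tenure
  P3: Industry <- Education -> Tenure
That exhausts the simple backdoor paths. Count: 3.

3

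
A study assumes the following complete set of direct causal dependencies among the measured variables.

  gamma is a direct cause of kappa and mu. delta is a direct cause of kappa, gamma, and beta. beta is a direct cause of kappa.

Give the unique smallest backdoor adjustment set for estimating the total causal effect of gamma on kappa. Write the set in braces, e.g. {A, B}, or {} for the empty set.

{delta}

Variables eligible for adjustment (non-descendants of gamma, excluding gamma and kappa): {beta, delta}.
Backdoor paths from gamma to kappa:
  P1: gamma <- delta -> beta -> kappa
  P2: gamma <- delta -> kappa
The empty set is not sufficient: P1 (gamma <- delta -> beta -> kappa) has no collider blocking it and no conditioned non-collider, so it is open.
Try {delta}:
  P1: blocked at fork node delta ∈ conditioning set.
  P2: blocked at fork node delta ∈ conditioning set.
{delta} contains no descendant of gamma and blocks every backdoor path.
No other singleton works — e.g. {beta} leaves P2 open — so {delta} is the unique smallest valid adjustment set.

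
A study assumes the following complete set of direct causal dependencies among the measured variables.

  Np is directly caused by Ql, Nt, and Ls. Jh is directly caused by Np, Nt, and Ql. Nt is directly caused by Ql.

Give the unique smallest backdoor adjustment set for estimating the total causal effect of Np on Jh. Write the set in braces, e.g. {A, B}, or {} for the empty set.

Variables eligible for adjustment (non-descendants of Np, excluding Np and Jh): {Ls, Nt, Ql}.
Backdoor paths from Np to Jh:
  P1: Np <- Ql -> Nt -> Jh
  P2: Np <- Ql -> Jh
  P3: Np <- Nt <- Ql -> Jh
  P4: Np <- Nt -> Jh
The empty set is not sufficient: P1 (Np <- Ql -> Nt -> Jh) has no collider blocking it and no conditioned non-collider, so it is open.
Try {Nt, Ql}:
  P1: blocked at fork node Ql ∈ conditioning set.
  P2: blocked at fork node Ql ∈ conditioning set.
  P3: blocked at chain node Nt ∈ conditioning set.
  P4: blocked at fork node Nt ∈ conditioning set.
{Nt, Ql} contains no descendant of Np and blocks every backdoor path.
Every element of {Nt, Ql} is needed (dropping Nt leaves P4 open; dropping Ql leaves P2 open), so no proper subset is valid.
Among all size-2 subsets of the eligible variables, only {Nt, Ql} blocks every backdoor path, so it is the unique smallest valid adjustment set.

{Nt, Ql}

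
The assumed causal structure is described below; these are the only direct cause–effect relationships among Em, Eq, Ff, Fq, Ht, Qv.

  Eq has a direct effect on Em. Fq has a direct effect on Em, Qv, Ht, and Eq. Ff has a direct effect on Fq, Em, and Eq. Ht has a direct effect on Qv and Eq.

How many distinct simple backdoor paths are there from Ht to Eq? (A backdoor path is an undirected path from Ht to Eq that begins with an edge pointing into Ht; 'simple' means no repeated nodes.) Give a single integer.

5

A backdoor path from Ht to Eq is any simple undirected path whose first edge points into Ht (i.e. leaves Ht via a parent).
Parents of Ht: {Fq}.
Enumerating:
  P1: Ht <- Fq <- Ff -> Eq
  P2: Ht <- Fq <- Ff -> Em <- Eq
  P3: Ht <- Fq -> Eq
  P4: Ht <- Fq -> Em <- Ff -> Eq
  P5: Ht <- Fq -> Em <- Eq
That exhausts the simple backdoor paths. Count: 5.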